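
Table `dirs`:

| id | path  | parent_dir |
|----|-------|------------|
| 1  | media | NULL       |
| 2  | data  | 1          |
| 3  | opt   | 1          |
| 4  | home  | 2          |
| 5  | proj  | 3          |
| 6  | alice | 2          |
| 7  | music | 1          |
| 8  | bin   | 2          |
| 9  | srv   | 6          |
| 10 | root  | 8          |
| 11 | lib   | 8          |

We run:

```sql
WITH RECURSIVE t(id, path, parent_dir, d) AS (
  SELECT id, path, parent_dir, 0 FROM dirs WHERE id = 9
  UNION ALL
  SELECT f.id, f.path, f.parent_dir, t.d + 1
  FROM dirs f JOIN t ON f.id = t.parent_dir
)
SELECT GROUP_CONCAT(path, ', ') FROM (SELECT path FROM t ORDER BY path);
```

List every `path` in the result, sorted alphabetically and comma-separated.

alice, data, media, srv

Base: id=9 (srv), parent_dir=6, d 0.
Iteration 1: join on id=6 -> alice (id 6, parent_dir=2, d 1).
Iteration 2: join on id=2 -> data (id 2, parent_dir=1, d 2).
Iteration 3: join on id=1 -> media (id 1, parent_dir=NULL, d 3).
Iteration 4: parent_dir is NULL; no match; recursion stops.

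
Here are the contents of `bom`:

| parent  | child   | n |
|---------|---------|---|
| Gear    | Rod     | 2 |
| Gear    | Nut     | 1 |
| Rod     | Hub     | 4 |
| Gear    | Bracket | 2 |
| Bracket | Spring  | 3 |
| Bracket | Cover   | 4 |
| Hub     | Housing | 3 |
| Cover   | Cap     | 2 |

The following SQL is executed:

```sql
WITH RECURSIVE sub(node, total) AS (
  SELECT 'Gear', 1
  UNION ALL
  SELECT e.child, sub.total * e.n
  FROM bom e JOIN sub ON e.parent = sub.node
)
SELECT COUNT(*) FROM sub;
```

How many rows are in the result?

9

Base: (Gear, total=1).
Iteration 1: components of {Gear} -> Bracket = 1*2 = 2, Nut = 1*1 = 1, Rod = 1*2 = 2.
Iteration 2: components of {Bracket,Nut,Rod} -> Cover = 2*4 = 8, Hub = 2*4 = 8, Spring = 2*3 = 6.
Iteration 3: components of {Cover,Hub,Spring} -> Cap = 8*2 = 16, Housing = 8*3 = 24.
Iteration 4: no further components; recursion stops.
Total rows emitted: 9.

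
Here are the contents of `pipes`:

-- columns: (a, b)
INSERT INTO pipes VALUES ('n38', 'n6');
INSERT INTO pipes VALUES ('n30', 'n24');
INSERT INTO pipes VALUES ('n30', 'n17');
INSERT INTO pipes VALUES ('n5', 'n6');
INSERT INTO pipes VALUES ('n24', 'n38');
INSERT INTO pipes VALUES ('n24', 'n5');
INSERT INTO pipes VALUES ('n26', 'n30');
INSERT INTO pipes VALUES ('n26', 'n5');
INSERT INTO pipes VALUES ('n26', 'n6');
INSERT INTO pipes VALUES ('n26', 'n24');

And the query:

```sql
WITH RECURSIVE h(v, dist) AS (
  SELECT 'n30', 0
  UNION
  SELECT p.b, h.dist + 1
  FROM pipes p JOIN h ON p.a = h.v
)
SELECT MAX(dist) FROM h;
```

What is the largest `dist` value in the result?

3

Base: (n30, dist=0).
Iteration 1: edges from {n30} -> (n17, dist=1), (n24, dist=1).
Iteration 2: edges from {n17,n24} -> (n38, dist=2), (n5, dist=2).
Iteration 3: edges from {n38,n5} -> (n6, dist=3). [UNION drops 1 duplicate row(s)]
Iteration 4: no outgoing edges from {n6}; recursion stops.
dist values: 0, 1, 1, 2, 2, 3; the maximum is 3.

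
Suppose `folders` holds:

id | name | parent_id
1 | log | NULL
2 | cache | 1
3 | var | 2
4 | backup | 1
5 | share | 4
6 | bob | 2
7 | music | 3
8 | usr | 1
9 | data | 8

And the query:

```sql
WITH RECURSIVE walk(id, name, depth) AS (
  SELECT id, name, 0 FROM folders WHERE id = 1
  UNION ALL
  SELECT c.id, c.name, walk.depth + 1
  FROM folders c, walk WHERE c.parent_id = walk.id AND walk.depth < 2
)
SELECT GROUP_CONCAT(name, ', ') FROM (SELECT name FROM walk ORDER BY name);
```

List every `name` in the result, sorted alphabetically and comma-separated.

backup, bob, cache, data, log, share, usr, var

Base: id=1 (log) at depth 0.
Iteration 1: rows with parent_id in {1} -> cache (id 2, depth 1), backup (id 4, depth 1), usr (id 8, depth 1).
Iteration 2: rows with parent_id in {2,4,8} -> var (id 3, depth 2), share (id 5, depth 2), bob (id 6, depth 2), data (id 9, depth 2).
Iteration 3: depth < 2 fails for all current rows; recursion stops.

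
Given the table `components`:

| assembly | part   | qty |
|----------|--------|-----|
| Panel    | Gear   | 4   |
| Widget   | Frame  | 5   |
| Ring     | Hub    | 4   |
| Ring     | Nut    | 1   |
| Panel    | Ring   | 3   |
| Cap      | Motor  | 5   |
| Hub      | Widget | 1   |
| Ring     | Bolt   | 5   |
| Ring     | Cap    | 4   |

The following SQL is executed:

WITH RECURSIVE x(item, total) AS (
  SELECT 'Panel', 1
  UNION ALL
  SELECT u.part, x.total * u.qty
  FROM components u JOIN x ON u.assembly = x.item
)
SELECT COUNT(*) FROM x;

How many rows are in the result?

Base: (Panel, total=1).
Iteration 1: components of {Panel} -> Gear = 1*4 = 4, Ring = 1*3 = 3.
Iteration 2: components of {Gear,Ring} -> Bolt = 3*5 = 15, Cap = 3*4 = 12, Hub = 3*4 = 12, Nut = 3*1 = 3.
Iteration 3: components of {Bolt,Cap,Hub,Nut} -> Motor = 12*5 = 60, Widget = 12*1 = 12.
Iteration 4: components of {Motor,Widget} -> Frame = 12*5 = 60.
Iteration 5: no further components; recursion stops.
Total rows emitted: 10.

10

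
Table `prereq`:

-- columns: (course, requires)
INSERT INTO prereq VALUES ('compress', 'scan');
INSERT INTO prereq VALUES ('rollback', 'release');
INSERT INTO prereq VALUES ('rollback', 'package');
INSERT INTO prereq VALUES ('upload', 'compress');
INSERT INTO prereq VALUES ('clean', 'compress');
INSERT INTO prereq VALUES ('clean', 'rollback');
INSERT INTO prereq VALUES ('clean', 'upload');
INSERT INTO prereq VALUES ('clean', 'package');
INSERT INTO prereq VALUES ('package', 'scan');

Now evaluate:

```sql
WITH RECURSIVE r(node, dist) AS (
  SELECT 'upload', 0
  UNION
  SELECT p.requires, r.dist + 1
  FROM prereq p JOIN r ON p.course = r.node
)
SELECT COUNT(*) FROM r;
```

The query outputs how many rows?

Base: (upload, dist=0).
Iteration 1: edges from {upload} -> (compress, dist=1).
Iteration 2: edges from {compress} -> (scan, dist=2).
Iteration 3: no outgoing edges from {scan}; recursion stops.
Total rows emitted: 3.

3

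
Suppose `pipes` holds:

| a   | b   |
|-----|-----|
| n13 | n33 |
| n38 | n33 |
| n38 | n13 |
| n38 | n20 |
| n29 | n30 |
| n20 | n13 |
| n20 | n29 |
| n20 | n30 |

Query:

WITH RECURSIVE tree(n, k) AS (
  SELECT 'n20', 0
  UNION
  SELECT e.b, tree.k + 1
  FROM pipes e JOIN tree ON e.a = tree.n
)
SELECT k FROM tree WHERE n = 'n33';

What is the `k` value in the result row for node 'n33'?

Base: (n20, k=0).
Iteration 1: edges from {n20} -> (n13, k=1), (n29, k=1), (n30, k=1).
Iteration 2: edges from {n13,n29,n30} -> (n30, k=2), (n33, k=2).
Iteration 3: no outgoing edges from {n30,n33}; recursion stops.

2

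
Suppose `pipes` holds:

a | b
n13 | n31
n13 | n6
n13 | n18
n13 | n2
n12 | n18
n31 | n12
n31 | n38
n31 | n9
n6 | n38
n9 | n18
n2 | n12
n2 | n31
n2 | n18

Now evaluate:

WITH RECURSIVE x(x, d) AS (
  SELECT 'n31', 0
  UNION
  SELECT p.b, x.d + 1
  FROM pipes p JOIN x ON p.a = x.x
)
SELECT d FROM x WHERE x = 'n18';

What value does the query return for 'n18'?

2

Base: (n31, d=0).
Iteration 1: edges from {n31} -> (n12, d=1), (n38, d=1), (n9, d=1).
Iteration 2: edges from {n12,n38,n9} -> (n18, d=2). [UNION drops 1 duplicate row(s)]
Iteration 3: no outgoing edges from {n18}; recursion stops.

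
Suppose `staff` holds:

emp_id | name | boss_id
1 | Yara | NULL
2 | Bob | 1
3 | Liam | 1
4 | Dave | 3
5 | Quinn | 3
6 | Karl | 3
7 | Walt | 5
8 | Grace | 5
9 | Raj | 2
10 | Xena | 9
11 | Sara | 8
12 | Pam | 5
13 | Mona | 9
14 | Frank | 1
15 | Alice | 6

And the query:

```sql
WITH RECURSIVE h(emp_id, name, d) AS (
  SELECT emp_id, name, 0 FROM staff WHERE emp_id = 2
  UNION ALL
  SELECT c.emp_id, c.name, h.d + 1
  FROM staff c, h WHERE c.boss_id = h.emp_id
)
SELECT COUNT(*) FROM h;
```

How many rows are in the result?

4

Base: emp_id=2 (Bob) at d 0.
Iteration 1: rows with boss_id in {2} -> Raj (id 9, d 1).
Iteration 2: rows with boss_id in {9} -> Xena (id 10, d 2), Mona (id 13, d 2).
Iteration 3: no rows with boss_id in {10,13}; recursion stops.
Total rows emitted: 4.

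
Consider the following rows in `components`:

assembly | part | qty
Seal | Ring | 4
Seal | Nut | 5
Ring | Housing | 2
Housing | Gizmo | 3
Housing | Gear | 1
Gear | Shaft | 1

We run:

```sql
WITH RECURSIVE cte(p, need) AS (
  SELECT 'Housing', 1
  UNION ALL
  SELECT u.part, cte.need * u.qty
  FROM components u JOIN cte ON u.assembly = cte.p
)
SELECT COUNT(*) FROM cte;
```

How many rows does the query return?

4

Base: (Housing, need=1).
Iteration 1: components of {Housing} -> Gear = 1*1 = 1, Gizmo = 1*3 = 3.
Iteration 2: components of {Gear,Gizmo} -> Shaft = 1*1 = 1.
Iteration 3: no further components; recursion stops.
Total rows emitted: 4.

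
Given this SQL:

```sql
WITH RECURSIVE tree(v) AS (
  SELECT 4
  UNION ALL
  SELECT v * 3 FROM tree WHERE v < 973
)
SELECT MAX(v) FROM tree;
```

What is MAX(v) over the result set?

Base: v=4.
Iteration 1: 4 < 973 holds -> v = 4 * 3 = 12.
Iteration 2: 12 < 973 holds -> v = 12 * 3 = 36.
Iteration 3: 36 < 973 holds -> v = 36 * 3 = 108.
Iteration 4: 108 < 973 holds -> v = 108 * 3 = 324.
Iteration 5: 324 < 973 holds -> v = 324 * 3 = 972.
Iteration 6: 972 < 973 holds -> v = 972 * 3 = 2916.
Iteration 7: 2916 < 973 fails; recursion stops.
v values: 4, 12, 36, 108, 324, 972, 2916; the maximum is 2916.

2916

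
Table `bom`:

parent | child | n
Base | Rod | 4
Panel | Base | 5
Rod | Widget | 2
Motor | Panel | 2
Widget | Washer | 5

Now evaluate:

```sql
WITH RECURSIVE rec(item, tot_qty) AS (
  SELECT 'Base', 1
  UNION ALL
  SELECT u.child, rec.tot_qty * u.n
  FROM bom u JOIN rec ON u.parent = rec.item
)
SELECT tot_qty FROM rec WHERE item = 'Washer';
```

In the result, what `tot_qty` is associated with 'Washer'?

40

Base: (Base, tot_qty=1).
Iteration 1: components of {Base} -> Rod = 1*4 = 4.
Iteration 2: components of {Rod} -> Widget = 4*2 = 8.
Iteration 3: components of {Widget} -> Washer = 8*5 = 40.
Iteration 4: no further components; recursion stops.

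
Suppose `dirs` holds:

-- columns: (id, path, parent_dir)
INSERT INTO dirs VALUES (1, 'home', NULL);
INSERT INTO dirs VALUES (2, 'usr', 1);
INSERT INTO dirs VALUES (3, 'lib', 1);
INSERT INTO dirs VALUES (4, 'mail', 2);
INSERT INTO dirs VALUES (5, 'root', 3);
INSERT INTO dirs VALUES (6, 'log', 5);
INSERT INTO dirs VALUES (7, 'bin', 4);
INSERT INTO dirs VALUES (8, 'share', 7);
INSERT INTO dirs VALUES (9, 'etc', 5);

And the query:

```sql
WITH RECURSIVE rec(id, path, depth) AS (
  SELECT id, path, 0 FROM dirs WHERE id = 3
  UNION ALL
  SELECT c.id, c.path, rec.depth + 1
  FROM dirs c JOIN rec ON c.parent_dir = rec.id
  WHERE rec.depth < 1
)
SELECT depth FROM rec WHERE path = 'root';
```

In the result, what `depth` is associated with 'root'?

1

Base: id=3 (lib) at depth 0.
Iteration 1: rows with parent_dir in {3} -> root (id 5, depth 1).
Iteration 2: depth < 1 fails for all current rows; recursion stops.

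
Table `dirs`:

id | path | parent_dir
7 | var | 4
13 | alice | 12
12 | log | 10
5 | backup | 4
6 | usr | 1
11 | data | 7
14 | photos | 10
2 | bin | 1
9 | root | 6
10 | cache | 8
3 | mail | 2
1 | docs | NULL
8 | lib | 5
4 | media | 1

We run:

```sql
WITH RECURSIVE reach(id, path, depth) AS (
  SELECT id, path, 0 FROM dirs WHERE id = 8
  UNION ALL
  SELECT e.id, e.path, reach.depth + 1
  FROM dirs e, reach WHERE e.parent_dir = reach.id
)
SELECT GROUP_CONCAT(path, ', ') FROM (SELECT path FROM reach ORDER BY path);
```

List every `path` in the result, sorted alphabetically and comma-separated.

alice, cache, lib, log, photos

Base: id=8 (lib) at depth 0.
Iteration 1: rows with parent_dir in {8} -> cache (id 10, depth 1).
Iteration 2: rows with parent_dir in {10} -> log (id 12, depth 2), photos (id 14, depth 2).
Iteration 3: rows with parent_dir in {12,14} -> alice (id 13, depth 3).
Iteration 4: no rows with parent_dir in {13}; recursion stops.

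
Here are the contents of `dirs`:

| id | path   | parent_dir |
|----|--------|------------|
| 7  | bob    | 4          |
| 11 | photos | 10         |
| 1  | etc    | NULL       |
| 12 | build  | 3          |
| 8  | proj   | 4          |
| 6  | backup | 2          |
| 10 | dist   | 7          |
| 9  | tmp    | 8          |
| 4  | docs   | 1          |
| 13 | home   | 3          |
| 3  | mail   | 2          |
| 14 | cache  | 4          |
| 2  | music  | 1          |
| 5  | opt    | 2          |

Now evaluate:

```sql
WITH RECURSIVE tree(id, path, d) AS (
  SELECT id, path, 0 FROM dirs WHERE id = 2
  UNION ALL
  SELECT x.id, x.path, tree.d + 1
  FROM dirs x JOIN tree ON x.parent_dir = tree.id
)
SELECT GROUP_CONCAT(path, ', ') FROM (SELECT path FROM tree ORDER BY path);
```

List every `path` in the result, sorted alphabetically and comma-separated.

backup, build, home, mail, music, opt

Base: id=2 (music) at d 0.
Iteration 1: rows with parent_dir in {2} -> mail (id 3, d 1), opt (id 5, d 1), backup (id 6, d 1).
Iteration 2: rows with parent_dir in {3,5,6} -> build (id 12, d 2), home (id 13, d 2).
Iteration 3: no rows with parent_dir in {12,13}; recursion stops.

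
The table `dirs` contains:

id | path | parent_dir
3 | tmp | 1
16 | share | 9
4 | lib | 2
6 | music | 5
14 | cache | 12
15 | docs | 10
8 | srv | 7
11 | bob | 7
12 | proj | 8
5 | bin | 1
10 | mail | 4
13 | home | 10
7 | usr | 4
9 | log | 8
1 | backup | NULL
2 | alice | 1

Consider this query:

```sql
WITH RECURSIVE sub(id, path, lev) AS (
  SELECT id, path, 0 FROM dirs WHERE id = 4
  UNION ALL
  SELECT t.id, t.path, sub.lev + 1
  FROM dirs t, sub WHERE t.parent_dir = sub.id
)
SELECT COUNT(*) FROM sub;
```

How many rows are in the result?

Base: id=4 (lib) at lev 0.
Iteration 1: rows with parent_dir in {4} -> usr (id 7, lev 1), mail (id 10, lev 1).
Iteration 2: rows with parent_dir in {7,10} -> srv (id 8, lev 2), bob (id 11, lev 2), home (id 13, lev 2), docs (id 15, lev 2).
Iteration 3: rows with parent_dir in {8,11,13,15} -> log (id 9, lev 3), proj (id 12, lev 3).
Iteration 4: rows with parent_dir in {9,12} -> cache (id 14, lev 4), share (id 16, lev 4).
Iteration 5: no rows with parent_dir in {14,16}; recursion stops.
Total rows emitted: 11.

11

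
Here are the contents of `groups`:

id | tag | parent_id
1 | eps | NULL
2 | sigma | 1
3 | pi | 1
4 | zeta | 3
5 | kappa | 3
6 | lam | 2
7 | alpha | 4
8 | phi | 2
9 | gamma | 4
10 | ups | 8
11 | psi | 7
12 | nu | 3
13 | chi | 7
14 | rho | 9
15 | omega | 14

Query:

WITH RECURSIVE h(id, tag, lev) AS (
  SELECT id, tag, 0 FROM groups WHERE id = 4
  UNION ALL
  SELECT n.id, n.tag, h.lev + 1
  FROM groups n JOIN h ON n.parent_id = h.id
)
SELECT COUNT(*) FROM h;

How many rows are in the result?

Base: id=4 (zeta) at lev 0.
Iteration 1: rows with parent_id in {4} -> alpha (id 7, lev 1), gamma (id 9, lev 1).
Iteration 2: rows with parent_id in {7,9} -> psi (id 11, lev 2), chi (id 13, lev 2), rho (id 14, lev 2).
Iteration 3: rows with parent_id in {11,13,14} -> omega (id 15, lev 3).
Iteration 4: no rows with parent_id in {15}; recursion stops.
Total rows emitted: 7.

7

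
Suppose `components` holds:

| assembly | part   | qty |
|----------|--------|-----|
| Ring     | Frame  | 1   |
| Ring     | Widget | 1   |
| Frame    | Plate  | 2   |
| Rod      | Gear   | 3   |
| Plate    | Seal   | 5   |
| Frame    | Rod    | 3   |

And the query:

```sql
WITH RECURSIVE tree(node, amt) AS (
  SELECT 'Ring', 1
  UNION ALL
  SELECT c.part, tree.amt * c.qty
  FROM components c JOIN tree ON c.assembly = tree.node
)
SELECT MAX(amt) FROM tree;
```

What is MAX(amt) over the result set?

Base: (Ring, amt=1).
Iteration 1: components of {Ring} -> Frame = 1*1 = 1, Widget = 1*1 = 1.
Iteration 2: components of {Frame,Widget} -> Plate = 1*2 = 2, Rod = 1*3 = 3.
Iteration 3: components of {Plate,Rod} -> Gear = 3*3 = 9, Seal = 2*5 = 10.
Iteration 4: no further components; recursion stops.
amt values: 1, 1, 1, 2, 3, 10, 9; the maximum is 10.

10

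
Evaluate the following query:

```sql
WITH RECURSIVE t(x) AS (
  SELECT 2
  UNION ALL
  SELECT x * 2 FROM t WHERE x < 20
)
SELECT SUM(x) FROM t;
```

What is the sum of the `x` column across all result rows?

Base: x=2.
Iteration 1: 2 < 20 holds -> x = 2 * 2 = 4.
Iteration 2: 4 < 20 holds -> x = 4 * 2 = 8.
Iteration 3: 8 < 20 holds -> x = 8 * 2 = 16.
Iteration 4: 16 < 20 holds -> x = 16 * 2 = 32.
Iteration 5: 32 < 20 fails; recursion stops.
SUM(x) = 2 + 4 + 8 + 16 + 32 = 62.

62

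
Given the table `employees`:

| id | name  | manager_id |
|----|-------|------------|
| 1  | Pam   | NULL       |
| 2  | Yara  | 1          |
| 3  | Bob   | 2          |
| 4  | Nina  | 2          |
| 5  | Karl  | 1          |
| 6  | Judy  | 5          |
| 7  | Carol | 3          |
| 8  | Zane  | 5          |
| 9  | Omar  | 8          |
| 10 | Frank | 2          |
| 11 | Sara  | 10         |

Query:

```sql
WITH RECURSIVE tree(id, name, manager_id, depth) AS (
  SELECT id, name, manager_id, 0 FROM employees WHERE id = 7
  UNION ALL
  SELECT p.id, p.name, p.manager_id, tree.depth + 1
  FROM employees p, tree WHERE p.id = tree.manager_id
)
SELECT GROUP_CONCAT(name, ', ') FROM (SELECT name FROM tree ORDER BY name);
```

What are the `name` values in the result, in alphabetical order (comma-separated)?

Base: id=7 (Carol), manager_id=3, depth 0.
Iteration 1: join on id=3 -> Bob (id 3, manager_id=2, depth 1).
Iteration 2: join on id=2 -> Yara (id 2, manager_id=1, depth 2).
Iteration 3: join on id=1 -> Pam (id 1, manager_id=NULL, depth 3).
Iteration 4: manager_id is NULL; no match; recursion stops.

Bob, Carol, Pam, Yara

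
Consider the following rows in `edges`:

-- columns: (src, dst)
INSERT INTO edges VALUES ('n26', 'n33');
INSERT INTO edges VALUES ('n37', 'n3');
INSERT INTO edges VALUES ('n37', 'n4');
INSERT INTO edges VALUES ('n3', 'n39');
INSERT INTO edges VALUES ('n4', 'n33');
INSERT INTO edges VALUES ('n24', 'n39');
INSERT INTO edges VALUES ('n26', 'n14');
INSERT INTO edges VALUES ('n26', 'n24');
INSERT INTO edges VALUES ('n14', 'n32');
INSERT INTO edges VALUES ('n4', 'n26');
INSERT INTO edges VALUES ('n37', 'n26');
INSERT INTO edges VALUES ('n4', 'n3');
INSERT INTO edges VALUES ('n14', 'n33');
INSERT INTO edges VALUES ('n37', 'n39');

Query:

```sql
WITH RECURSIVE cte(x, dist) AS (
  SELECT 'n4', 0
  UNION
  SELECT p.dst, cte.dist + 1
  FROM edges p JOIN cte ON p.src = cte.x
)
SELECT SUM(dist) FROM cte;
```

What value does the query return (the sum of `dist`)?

20

Base: (n4, dist=0).
Iteration 1: edges from {n4} -> (n26, dist=1), (n3, dist=1), (n33, dist=1).
Iteration 2: edges from {n26,n3,n33} -> (n14, dist=2), (n24, dist=2), (n33, dist=2), (n39, dist=2).
Iteration 3: edges from {n14,n24,n33,n39} -> (n32, dist=3), (n33, dist=3), (n39, dist=3).
Iteration 4: no outgoing edges from {n32,n33,n39}; recursion stops.
SUM(dist) = 0 + 1 + 1 + 1 + 2 + 2 + 2 + 2 + 3 + 3 + 3 = 20.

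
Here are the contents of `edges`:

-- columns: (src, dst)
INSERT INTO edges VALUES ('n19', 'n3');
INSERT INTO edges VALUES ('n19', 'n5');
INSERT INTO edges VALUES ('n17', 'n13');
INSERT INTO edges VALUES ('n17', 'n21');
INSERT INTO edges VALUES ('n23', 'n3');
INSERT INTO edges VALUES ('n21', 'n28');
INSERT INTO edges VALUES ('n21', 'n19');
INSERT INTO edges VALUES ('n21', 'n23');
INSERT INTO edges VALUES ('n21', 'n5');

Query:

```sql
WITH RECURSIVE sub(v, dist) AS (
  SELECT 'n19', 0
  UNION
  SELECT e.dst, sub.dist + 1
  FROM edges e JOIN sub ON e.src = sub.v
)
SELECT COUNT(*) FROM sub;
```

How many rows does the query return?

Base: (n19, dist=0).
Iteration 1: edges from {n19} -> (n3, dist=1), (n5, dist=1).
Iteration 2: no outgoing edges from {n3,n5}; recursion stops.
Total rows emitted: 3.

3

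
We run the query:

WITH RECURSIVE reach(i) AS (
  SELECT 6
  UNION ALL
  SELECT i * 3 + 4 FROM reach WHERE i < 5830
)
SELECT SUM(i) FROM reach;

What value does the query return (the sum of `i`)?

Base: i=6.
Iteration 1: 6 < 5830 holds -> i = 6 * 3 + 4 = 22.
Iteration 2: 22 < 5830 holds -> i = 22 * 3 + 4 = 70.
Iteration 3: 70 < 5830 holds -> i = 70 * 3 + 4 = 214.
Iteration 4: 214 < 5830 holds -> i = 214 * 3 + 4 = 646.
Iteration 5: 646 < 5830 holds -> i = 646 * 3 + 4 = 1942.
Iteration 6: 1942 < 5830 holds -> i = 1942 * 3 + 4 = 5830.
Iteration 7: 5830 < 5830 fails; recursion stops.
SUM(i) = 6 + 22 + 70 + 214 + 646 + 1942 + 5830 = 8730.

8730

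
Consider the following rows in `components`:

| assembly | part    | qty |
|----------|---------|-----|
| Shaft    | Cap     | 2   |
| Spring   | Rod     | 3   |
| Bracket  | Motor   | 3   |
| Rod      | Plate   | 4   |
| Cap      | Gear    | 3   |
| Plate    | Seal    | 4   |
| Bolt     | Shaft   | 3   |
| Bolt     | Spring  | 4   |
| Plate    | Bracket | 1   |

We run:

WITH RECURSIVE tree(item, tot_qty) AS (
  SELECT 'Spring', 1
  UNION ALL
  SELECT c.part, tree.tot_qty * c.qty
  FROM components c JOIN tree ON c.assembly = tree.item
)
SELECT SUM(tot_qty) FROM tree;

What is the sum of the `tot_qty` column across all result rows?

Base: (Spring, tot_qty=1).
Iteration 1: components of {Spring} -> Rod = 1*3 = 3.
Iteration 2: components of {Rod} -> Plate = 3*4 = 12.
Iteration 3: components of {Plate} -> Bracket = 12*1 = 12, Seal = 12*4 = 48.
Iteration 4: components of {Bracket,Seal} -> Motor = 12*3 = 36.
Iteration 5: no further components; recursion stops.
SUM(tot_qty) = 1 + 3 + 12 + 12 + 48 + 36 = 112.

112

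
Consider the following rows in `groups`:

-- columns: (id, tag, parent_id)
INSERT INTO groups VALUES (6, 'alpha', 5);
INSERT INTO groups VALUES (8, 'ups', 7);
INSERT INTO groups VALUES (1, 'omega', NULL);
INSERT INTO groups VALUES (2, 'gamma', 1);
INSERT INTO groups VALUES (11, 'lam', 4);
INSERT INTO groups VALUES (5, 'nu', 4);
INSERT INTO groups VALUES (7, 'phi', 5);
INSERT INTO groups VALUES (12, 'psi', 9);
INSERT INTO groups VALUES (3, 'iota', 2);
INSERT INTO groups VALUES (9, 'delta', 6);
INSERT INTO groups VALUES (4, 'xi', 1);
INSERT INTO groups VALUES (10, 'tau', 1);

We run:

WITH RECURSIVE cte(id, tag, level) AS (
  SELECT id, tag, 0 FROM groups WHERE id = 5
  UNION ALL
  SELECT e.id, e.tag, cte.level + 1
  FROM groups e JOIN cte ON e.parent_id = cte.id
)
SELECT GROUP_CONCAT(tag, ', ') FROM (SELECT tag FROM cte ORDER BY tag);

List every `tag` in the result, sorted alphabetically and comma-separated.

Base: id=5 (nu) at level 0.
Iteration 1: rows with parent_id in {5} -> alpha (id 6, level 1), phi (id 7, level 1).
Iteration 2: rows with parent_id in {6,7} -> ups (id 8, level 2), delta (id 9, level 2).
Iteration 3: rows with parent_id in {8,9} -> psi (id 12, level 3).
Iteration 4: no rows with parent_id in {12}; recursion stops.

alpha, delta, nu, phi, psi, ups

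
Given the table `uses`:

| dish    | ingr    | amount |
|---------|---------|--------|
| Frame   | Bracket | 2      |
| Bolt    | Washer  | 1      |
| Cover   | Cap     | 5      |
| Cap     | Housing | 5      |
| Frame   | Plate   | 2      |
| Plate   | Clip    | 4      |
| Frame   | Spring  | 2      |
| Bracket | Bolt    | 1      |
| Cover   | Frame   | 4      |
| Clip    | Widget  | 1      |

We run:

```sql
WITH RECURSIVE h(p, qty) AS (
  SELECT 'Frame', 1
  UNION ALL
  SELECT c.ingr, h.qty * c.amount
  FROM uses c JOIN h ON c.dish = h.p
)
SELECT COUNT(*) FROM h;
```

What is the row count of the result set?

Base: (Frame, qty=1).
Iteration 1: components of {Frame} -> Bracket = 1*2 = 2, Plate = 1*2 = 2, Spring = 1*2 = 2.
Iteration 2: components of {Bracket,Plate,Spring} -> Bolt = 2*1 = 2, Clip = 2*4 = 8.
Iteration 3: components of {Bolt,Clip} -> Washer = 2*1 = 2, Widget = 8*1 = 8.
Iteration 4: no further components; recursion stops.
Total rows emitted: 8.

8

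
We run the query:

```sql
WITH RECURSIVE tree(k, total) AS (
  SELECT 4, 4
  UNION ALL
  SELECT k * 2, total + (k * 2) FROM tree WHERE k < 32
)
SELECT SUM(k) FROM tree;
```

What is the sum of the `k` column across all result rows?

Base: k=4, total=4.
Iteration 1: 4 < 32 holds -> k = 4 * 2 = 8, total = 4 + 8 = 12.
Iteration 2: 8 < 32 holds -> k = 8 * 2 = 16, total = 12 + 16 = 28.
Iteration 3: 16 < 32 holds -> k = 16 * 2 = 32, total = 28 + 32 = 60.
Iteration 4: 32 < 32 fails; recursion stops.
SUM(k) = 4 + 8 + 16 + 32 = 60.

60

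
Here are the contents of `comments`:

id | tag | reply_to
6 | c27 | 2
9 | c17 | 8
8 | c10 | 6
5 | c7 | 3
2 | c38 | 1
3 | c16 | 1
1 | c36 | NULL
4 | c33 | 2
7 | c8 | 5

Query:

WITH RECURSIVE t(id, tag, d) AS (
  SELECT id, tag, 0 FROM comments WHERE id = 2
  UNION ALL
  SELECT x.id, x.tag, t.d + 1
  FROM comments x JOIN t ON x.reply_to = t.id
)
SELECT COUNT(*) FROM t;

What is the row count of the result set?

Base: id=2 (c38) at d 0.
Iteration 1: rows with reply_to in {2} -> c33 (id 4, d 1), c27 (id 6, d 1).
Iteration 2: rows with reply_to in {4,6} -> c10 (id 8, d 2).
Iteration 3: rows with reply_to in {8} -> c17 (id 9, d 3).
Iteration 4: no rows with reply_to in {9}; recursion stops.
Total rows emitted: 5.

5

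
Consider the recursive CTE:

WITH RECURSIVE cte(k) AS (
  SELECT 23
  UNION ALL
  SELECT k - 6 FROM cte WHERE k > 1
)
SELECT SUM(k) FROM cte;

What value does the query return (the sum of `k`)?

Base: k=23.
Iteration 1: 23 > 1 holds -> k = 23 - 6 = 17.
Iteration 2: 17 > 1 holds -> k = 17 - 6 = 11.
Iteration 3: 11 > 1 holds -> k = 11 - 6 = 5.
Iteration 4: 5 > 1 holds -> k = 5 - 6 = -1.
Iteration 5: -1 > 1 fails; recursion stops.
SUM(k) = 23 + 17 + 11 + 5 + -1 = 55.

55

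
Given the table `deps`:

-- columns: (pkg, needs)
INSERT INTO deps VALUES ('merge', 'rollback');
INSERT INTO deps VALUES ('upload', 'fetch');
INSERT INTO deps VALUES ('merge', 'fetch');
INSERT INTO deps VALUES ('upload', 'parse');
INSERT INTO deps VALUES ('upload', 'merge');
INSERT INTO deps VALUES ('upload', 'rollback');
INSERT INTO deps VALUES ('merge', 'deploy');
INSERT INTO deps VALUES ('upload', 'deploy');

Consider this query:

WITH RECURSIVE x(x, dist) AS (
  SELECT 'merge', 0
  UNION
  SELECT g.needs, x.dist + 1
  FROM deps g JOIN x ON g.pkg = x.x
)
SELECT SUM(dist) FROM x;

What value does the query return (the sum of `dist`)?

Base: (merge, dist=0).
Iteration 1: edges from {merge} -> (deploy, dist=1), (fetch, dist=1), (rollback, dist=1).
Iteration 2: no outgoing edges from {deploy,fetch,rollback}; recursion stops.
SUM(dist) = 0 + 1 + 1 + 1 = 3.

3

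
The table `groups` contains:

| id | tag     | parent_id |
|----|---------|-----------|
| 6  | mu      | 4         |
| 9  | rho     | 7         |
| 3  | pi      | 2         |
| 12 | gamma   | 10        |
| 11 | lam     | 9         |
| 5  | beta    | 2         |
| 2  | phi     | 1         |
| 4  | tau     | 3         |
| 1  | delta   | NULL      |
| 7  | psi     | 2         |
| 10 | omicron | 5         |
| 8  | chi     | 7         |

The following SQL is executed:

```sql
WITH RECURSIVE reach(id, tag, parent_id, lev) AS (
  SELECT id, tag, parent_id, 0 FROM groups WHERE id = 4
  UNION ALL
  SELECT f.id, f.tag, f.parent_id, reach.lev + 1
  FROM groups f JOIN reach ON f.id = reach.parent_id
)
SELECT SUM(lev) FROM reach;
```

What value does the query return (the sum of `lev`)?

6

Base: id=4 (tau), parent_id=3, lev 0.
Iteration 1: join on id=3 -> pi (id 3, parent_id=2, lev 1).
Iteration 2: join on id=2 -> phi (id 2, parent_id=1, lev 2).
Iteration 3: join on id=1 -> delta (id 1, parent_id=NULL, lev 3).
Iteration 4: parent_id is NULL; no match; recursion stops.
SUM(lev) = 0 + 1 + 2 + 3 = 6.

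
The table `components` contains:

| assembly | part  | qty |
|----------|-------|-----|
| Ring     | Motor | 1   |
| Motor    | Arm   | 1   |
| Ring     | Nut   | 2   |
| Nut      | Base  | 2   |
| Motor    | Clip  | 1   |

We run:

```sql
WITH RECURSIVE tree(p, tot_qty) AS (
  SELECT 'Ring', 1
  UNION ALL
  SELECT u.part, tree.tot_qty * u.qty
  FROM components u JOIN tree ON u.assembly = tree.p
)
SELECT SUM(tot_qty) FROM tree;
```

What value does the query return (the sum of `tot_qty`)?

Base: (Ring, tot_qty=1).
Iteration 1: components of {Ring} -> Motor = 1*1 = 1, Nut = 1*2 = 2.
Iteration 2: components of {Motor,Nut} -> Arm = 1*1 = 1, Base = 2*2 = 4, Clip = 1*1 = 1.
Iteration 3: no further components; recursion stops.
SUM(tot_qty) = 1 + 1 + 2 + 1 + 1 + 4 = 10.

10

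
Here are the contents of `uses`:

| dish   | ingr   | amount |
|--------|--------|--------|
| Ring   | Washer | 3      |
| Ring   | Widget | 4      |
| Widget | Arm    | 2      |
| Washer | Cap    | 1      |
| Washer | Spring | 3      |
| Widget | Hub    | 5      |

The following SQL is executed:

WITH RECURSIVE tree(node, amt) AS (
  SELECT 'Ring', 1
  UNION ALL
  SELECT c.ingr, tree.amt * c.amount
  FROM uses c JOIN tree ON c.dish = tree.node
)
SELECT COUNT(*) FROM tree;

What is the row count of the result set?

7

Base: (Ring, amt=1).
Iteration 1: components of {Ring} -> Washer = 1*3 = 3, Widget = 1*4 = 4.
Iteration 2: components of {Washer,Widget} -> Arm = 4*2 = 8, Cap = 3*1 = 3, Hub = 4*5 = 20, Spring = 3*3 = 9.
Iteration 3: no further components; recursion stops.
Total rows emitted: 7.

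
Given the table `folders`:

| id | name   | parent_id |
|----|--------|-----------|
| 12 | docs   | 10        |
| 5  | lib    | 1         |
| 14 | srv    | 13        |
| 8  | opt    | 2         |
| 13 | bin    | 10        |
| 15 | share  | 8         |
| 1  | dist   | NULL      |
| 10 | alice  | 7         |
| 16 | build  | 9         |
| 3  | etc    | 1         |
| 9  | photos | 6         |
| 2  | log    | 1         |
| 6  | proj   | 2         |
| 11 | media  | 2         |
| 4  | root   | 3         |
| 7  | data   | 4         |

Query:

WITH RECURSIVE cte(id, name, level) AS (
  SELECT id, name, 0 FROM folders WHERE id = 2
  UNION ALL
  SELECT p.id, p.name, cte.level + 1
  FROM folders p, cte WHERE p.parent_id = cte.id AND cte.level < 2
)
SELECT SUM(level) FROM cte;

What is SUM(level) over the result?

7

Base: id=2 (log) at level 0.
Iteration 1: rows with parent_id in {2} -> proj (id 6, level 1), opt (id 8, level 1), media (id 11, level 1).
Iteration 2: rows with parent_id in {6,8,11} -> photos (id 9, level 2), share (id 15, level 2).
Iteration 3: level < 2 fails for all current rows; recursion stops.
SUM(level) = 0 + 1 + 1 + 1 + 2 + 2 = 7.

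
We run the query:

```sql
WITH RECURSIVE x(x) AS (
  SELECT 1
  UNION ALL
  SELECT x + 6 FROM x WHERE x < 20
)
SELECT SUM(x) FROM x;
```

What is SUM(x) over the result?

65

Base: x=1.
Iteration 1: 1 < 20 holds -> x = 1 + 6 = 7.
Iteration 2: 7 < 20 holds -> x = 7 + 6 = 13.
Iteration 3: 13 < 20 holds -> x = 13 + 6 = 19.
Iteration 4: 19 < 20 holds -> x = 19 + 6 = 25.
Iteration 5: 25 < 20 fails; recursion stops.
SUM(x) = 1 + 7 + 13 + 19 + 25 = 65.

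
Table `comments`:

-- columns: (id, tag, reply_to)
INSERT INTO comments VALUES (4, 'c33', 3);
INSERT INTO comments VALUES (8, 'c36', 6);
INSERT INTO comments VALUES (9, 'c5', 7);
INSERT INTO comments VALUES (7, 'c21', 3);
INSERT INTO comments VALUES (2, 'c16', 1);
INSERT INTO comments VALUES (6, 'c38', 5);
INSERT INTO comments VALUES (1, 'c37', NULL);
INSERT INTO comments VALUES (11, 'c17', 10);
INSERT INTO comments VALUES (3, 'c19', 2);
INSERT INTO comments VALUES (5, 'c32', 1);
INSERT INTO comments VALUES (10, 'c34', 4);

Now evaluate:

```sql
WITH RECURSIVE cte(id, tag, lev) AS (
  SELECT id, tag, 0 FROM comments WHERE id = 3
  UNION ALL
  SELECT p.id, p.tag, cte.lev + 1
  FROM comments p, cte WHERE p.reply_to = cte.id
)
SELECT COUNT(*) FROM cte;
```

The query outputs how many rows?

Base: id=3 (c19) at lev 0.
Iteration 1: rows with reply_to in {3} -> c33 (id 4, lev 1), c21 (id 7, lev 1).
Iteration 2: rows with reply_to in {4,7} -> c5 (id 9, lev 2), c34 (id 10, lev 2).
Iteration 3: rows with reply_to in {9,10} -> c17 (id 11, lev 3).
Iteration 4: no rows with reply_to in {11}; recursion stops.
Total rows emitted: 6.

6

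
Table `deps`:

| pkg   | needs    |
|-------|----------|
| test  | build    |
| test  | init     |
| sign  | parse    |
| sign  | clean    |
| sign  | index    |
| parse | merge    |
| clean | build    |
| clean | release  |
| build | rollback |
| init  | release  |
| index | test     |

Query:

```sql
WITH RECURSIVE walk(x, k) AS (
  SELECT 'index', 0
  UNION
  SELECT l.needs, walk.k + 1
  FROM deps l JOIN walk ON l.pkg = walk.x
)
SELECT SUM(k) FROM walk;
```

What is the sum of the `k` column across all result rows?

11

Base: (index, k=0).
Iteration 1: edges from {index} -> (test, k=1).
Iteration 2: edges from {test} -> (build, k=2), (init, k=2).
Iteration 3: edges from {build,init} -> (release, k=3), (rollback, k=3).
Iteration 4: no outgoing edges from {release,rollback}; recursion stops.
SUM(k) = 0 + 1 + 2 + 2 + 3 + 3 = 11.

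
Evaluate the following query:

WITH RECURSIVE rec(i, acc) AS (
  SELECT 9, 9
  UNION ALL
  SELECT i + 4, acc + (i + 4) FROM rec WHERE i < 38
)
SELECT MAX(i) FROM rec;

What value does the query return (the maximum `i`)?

Base: i=9, acc=9.
Iteration 1: 9 < 38 holds -> i = 9 + 4 = 13, acc = 9 + 13 = 22.
Iteration 2: 13 < 38 holds -> i = 13 + 4 = 17, acc = 22 + 17 = 39.
Iteration 3: 17 < 38 holds -> i = 17 + 4 = 21, acc = 39 + 21 = 60.
Iteration 4: 21 < 38 holds -> i = 21 + 4 = 25, acc = 60 + 25 = 85.
Iteration 5: 25 < 38 holds -> i = 25 + 4 = 29, acc = 85 + 29 = 114.
Iteration 6: 29 < 38 holds -> i = 29 + 4 = 33, acc = 114 + 33 = 147.
Iteration 7: 33 < 38 holds -> i = 33 + 4 = 37, acc = 147 + 37 = 184.
Iteration 8: 37 < 38 holds -> i = 37 + 4 = 41, acc = 184 + 41 = 225.
Iteration 9: 41 < 38 fails; recursion stops.
i values: 9, 13, 17, 21, 25, 29, 33, 37, 41; the maximum is 41.

41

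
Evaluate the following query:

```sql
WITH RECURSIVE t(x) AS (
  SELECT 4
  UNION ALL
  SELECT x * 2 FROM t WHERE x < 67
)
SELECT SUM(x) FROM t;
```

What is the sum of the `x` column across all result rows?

252

Base: x=4.
Iteration 1: 4 < 67 holds -> x = 4 * 2 = 8.
Iteration 2: 8 < 67 holds -> x = 8 * 2 = 16.
Iteration 3: 16 < 67 holds -> x = 16 * 2 = 32.
Iteration 4: 32 < 67 holds -> x = 32 * 2 = 64.
Iteration 5: 64 < 67 holds -> x = 64 * 2 = 128.
Iteration 6: 128 < 67 fails; recursion stops.
SUM(x) = 4 + 8 + 16 + 32 + 64 + 128 = 252.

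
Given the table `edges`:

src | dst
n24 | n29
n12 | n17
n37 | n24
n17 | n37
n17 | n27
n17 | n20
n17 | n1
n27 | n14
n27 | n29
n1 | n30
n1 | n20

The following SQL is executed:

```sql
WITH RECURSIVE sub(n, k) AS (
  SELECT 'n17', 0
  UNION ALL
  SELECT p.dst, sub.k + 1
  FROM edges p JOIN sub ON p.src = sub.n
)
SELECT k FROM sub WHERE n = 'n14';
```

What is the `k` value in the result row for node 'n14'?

Base: (n17, k=0).
Iteration 1: edges from {n17} -> (n1, k=1), (n20, k=1), (n27, k=1), (n37, k=1).
Iteration 2: edges from {n1,n20,n27,n37} -> (n14, k=2), (n20, k=2), (n24, k=2), (n29, k=2), (n30, k=2).
Iteration 3: edges from {n14,n20,n24,n29,n30} -> (n29, k=3).
Iteration 4: no outgoing edges from {n29}; recursion stops.

2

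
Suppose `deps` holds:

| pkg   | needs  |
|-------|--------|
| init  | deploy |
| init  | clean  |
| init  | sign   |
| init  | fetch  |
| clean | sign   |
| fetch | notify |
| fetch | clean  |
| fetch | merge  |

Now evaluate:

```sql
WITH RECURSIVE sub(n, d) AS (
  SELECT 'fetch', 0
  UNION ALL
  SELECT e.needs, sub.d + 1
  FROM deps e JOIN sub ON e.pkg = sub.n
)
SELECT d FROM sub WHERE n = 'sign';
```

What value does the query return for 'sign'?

2

Base: (fetch, d=0).
Iteration 1: edges from {fetch} -> (clean, d=1), (merge, d=1), (notify, d=1).
Iteration 2: edges from {clean,merge,notify} -> (sign, d=2).
Iteration 3: no outgoing edges from {sign}; recursion stops.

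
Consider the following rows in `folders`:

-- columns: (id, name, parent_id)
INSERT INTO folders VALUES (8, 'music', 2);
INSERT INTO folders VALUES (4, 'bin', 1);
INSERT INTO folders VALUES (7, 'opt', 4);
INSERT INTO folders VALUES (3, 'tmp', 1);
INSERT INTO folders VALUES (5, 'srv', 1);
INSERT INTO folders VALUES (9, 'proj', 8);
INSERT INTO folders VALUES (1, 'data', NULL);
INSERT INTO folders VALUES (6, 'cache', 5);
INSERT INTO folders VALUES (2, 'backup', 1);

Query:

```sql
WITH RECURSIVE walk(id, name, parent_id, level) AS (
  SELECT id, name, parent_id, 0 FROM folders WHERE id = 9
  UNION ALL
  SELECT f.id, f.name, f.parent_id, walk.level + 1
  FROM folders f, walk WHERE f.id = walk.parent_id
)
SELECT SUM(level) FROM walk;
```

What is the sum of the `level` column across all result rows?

6

Base: id=9 (proj), parent_id=8, level 0.
Iteration 1: join on id=8 -> music (id 8, parent_id=2, level 1).
Iteration 2: join on id=2 -> backup (id 2, parent_id=1, level 2).
Iteration 3: join on id=1 -> data (id 1, parent_id=NULL, level 3).
Iteration 4: parent_id is NULL; no match; recursion stops.
SUM(level) = 0 + 1 + 2 + 3 = 6.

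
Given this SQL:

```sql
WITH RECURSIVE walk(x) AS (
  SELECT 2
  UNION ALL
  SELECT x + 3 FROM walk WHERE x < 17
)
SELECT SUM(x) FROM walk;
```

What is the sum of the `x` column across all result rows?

Base: x=2.
Iteration 1: 2 < 17 holds -> x = 2 + 3 = 5.
Iteration 2: 5 < 17 holds -> x = 5 + 3 = 8.
Iteration 3: 8 < 17 holds -> x = 8 + 3 = 11.
Iteration 4: 11 < 17 holds -> x = 11 + 3 = 14.
Iteration 5: 14 < 17 holds -> x = 14 + 3 = 17.
Iteration 6: 17 < 17 fails; recursion stops.
SUM(x) = 2 + 5 + 8 + 11 + 14 + 17 = 57.

57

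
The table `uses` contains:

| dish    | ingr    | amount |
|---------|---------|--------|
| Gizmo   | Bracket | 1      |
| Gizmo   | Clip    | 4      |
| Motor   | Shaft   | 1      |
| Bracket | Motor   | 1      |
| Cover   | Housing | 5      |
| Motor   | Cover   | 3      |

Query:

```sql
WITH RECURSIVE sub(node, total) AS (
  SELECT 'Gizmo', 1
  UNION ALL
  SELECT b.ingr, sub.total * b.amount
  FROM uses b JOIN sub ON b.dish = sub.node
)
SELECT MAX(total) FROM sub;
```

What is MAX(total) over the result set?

15

Base: (Gizmo, total=1).
Iteration 1: components of {Gizmo} -> Bracket = 1*1 = 1, Clip = 1*4 = 4.
Iteration 2: components of {Bracket,Clip} -> Motor = 1*1 = 1.
Iteration 3: components of {Motor} -> Cover = 1*3 = 3, Shaft = 1*1 = 1.
Iteration 4: components of {Cover,Shaft} -> Housing = 3*5 = 15.
Iteration 5: no further components; recursion stops.
total values: 1, 4, 1, 1, 3, 1, 15; the maximum is 15.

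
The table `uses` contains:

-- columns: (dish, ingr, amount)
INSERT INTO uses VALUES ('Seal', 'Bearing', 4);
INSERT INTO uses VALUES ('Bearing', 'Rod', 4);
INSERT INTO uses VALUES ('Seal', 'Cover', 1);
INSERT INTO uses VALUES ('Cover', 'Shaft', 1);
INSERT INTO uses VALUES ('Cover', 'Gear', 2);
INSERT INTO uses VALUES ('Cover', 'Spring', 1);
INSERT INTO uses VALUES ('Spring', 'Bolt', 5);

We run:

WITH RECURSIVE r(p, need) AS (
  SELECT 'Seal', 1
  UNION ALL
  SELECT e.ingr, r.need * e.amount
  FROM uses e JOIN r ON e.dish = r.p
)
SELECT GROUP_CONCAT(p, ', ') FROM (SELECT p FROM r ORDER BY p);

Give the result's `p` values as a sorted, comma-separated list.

Base: (Seal, need=1).
Iteration 1: components of {Seal} -> Bearing = 1*4 = 4, Cover = 1*1 = 1.
Iteration 2: components of {Bearing,Cover} -> Gear = 1*2 = 2, Rod = 4*4 = 16, Shaft = 1*1 = 1, Spring = 1*1 = 1.
Iteration 3: components of {Gear,Rod,Shaft,Spring} -> Bolt = 1*5 = 5.
Iteration 4: no further components; recursion stops.

Bearing, Bolt, Cover, Gear, Rod, Seal, Shaft, Spring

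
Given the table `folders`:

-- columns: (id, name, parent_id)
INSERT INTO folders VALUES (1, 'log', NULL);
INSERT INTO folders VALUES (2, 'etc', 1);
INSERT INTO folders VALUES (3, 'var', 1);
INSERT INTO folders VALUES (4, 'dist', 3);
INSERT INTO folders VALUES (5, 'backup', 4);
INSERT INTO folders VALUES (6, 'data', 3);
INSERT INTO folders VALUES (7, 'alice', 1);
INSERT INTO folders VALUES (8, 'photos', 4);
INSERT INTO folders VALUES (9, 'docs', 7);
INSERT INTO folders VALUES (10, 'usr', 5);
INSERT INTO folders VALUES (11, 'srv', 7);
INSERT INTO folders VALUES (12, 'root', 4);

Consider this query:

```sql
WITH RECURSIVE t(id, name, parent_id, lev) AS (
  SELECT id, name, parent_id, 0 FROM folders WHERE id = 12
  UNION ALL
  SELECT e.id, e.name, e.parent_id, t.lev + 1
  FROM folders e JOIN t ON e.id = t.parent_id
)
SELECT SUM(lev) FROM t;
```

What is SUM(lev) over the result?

6

Base: id=12 (root), parent_id=4, lev 0.
Iteration 1: join on id=4 -> dist (id 4, parent_id=3, lev 1).
Iteration 2: join on id=3 -> var (id 3, parent_id=1, lev 2).
Iteration 3: join on id=1 -> log (id 1, parent_id=NULL, lev 3).
Iteration 4: parent_id is NULL; no match; recursion stops.
SUM(lev) = 0 + 1 + 2 + 3 = 6.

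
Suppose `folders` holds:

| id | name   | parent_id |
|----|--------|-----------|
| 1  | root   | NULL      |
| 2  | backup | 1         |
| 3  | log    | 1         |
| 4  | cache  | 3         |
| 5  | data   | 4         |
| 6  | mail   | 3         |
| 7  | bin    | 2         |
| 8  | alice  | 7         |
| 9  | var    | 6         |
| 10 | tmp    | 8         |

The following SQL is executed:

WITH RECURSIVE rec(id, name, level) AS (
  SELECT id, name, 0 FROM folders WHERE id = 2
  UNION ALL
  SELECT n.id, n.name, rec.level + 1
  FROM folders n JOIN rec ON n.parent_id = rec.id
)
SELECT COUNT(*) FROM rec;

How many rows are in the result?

4

Base: id=2 (backup) at level 0.
Iteration 1: rows with parent_id in {2} -> bin (id 7, level 1).
Iteration 2: rows with parent_id in {7} -> alice (id 8, level 2).
Iteration 3: rows with parent_id in {8} -> tmp (id 10, level 3).
Iteration 4: no rows with parent_id in {10}; recursion stops.
Total rows emitted: 4.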